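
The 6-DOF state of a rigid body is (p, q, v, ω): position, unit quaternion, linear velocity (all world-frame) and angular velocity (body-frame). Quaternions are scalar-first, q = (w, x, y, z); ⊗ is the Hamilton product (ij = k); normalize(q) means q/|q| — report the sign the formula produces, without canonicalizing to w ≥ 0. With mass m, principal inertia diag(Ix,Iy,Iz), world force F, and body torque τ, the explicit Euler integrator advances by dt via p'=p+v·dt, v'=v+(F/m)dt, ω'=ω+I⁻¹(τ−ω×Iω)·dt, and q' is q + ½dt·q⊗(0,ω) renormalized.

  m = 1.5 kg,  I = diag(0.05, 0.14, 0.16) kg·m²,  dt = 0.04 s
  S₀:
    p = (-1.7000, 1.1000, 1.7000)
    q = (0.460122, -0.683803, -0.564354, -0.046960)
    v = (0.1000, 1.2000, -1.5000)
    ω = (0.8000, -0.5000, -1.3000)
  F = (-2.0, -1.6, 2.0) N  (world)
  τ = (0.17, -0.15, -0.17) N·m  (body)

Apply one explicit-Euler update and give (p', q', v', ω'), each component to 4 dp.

p' = (-1.6960, 1.1480, 1.6400)
q' = (0.4640, -0.6619, -0.5872, -0.0430)
v' = (0.0467, 1.1573, -1.4467)
ω' = (0.9256, -0.5755, -1.3335)

p + v·dt = (-1.6960, 1.1480, 1.6400)
v' = v + a·dt = (0.0467, 1.1573, -1.4467)
α = I⁻¹(τ − ω×Iω) = (3.1400, -1.8886, -0.8375)
ω' = ω + α·dt = (0.9256, -0.5755, -1.3335)
q⊗(0,ω) = (0.2038174, 1.0782778, -1.1565729, 0.1952261)
q' = normalize(q + ½dt·q⊗(0,ω)) = (0.4640, -0.6619, -0.5872, -0.0430)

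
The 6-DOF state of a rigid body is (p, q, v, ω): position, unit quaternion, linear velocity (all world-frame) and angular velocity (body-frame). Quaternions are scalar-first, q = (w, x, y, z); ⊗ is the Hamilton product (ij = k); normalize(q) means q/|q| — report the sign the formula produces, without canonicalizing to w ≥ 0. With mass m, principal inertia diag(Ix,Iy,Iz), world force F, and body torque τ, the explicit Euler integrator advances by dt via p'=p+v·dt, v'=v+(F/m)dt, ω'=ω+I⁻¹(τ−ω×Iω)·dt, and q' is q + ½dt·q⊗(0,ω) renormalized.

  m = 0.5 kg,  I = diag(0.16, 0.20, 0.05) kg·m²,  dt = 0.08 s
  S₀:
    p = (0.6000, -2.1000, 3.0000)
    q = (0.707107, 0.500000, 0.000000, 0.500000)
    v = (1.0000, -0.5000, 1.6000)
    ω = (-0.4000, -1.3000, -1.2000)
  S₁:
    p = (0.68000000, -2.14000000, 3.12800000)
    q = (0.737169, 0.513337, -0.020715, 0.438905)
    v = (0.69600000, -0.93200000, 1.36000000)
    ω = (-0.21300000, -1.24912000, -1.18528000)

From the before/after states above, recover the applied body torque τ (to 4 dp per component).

τ = (0.1400, 0.1800, 0.0300)

ω₁ − ω₀ = (0.18700000, 0.05088000, 0.01472000)
τ = I·(Δω/dt) + ω₀×(Iω₀) = (0.1400, 0.1800, 0.0300)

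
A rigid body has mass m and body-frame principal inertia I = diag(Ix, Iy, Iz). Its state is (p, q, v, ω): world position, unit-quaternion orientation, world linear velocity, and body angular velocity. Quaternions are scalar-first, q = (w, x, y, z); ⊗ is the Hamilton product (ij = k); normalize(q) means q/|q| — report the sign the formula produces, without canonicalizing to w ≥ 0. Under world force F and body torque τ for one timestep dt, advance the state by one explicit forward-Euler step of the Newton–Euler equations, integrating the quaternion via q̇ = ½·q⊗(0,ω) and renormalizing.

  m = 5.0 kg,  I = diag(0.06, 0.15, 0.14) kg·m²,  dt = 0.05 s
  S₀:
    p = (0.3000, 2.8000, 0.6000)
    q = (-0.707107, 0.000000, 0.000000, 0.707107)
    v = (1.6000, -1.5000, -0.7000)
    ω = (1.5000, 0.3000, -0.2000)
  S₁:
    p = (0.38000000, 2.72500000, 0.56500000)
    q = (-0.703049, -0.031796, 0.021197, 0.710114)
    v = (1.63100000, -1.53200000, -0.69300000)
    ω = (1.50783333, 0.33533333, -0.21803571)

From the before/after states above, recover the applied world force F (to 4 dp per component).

F = (3.1000, -3.2000, 0.7000)

v₁ − v₀ = (0.03100000, -0.03200000, 0.00700000)
F = m·Δv/dt = (3.1000, -3.2000, 0.7000)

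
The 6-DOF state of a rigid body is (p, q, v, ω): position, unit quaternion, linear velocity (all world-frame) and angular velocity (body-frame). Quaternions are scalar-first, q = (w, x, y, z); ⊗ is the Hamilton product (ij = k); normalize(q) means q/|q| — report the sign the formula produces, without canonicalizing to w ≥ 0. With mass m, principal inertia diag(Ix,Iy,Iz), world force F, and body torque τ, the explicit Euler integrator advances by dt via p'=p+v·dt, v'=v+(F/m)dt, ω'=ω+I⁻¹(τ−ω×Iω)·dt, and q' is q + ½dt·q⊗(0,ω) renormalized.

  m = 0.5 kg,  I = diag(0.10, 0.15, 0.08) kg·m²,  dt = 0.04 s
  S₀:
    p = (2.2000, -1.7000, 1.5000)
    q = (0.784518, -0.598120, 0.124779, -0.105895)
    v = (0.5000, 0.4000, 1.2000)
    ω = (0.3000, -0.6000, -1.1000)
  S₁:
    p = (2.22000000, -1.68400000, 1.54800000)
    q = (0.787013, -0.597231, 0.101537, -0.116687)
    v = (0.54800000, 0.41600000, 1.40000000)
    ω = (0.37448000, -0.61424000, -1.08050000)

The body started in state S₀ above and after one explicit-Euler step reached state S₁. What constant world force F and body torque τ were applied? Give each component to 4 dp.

rate change Δω = (0.07448000, -0.01424000, 0.01950000)
applied torque τ = (0.1400, -0.0600, 0.0300)
velocity change Δv = (0.04800000, 0.01600000, 0.20000000)
m·(v₁−v₀)/dt = (0.6000, 0.2000, 2.5000)

F = (0.6000, 0.2000, 2.5000)
τ = (0.1400, -0.0600, 0.0300)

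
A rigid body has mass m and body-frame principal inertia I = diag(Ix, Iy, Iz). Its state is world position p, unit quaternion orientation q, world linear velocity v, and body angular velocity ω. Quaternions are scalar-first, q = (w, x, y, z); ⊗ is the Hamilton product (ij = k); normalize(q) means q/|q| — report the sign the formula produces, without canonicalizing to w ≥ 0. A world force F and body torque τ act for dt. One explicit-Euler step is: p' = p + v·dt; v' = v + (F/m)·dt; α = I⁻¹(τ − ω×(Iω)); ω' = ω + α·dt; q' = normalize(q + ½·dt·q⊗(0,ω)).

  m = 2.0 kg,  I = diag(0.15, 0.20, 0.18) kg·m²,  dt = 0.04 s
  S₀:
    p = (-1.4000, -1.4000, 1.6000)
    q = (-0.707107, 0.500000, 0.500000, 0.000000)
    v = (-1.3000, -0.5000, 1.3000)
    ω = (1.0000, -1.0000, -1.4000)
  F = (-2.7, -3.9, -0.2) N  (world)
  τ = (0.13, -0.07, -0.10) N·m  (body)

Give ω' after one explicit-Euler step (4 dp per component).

gyro term ω×Iω = (-0.0280, 0.0420, -0.0500)
angular accel α = (1.0533, -0.5600, -0.2778)
ω' = ω + α·dt = (1.0421, -1.0224, -1.4111)

ω' = (1.0421, -1.0224, -1.4111)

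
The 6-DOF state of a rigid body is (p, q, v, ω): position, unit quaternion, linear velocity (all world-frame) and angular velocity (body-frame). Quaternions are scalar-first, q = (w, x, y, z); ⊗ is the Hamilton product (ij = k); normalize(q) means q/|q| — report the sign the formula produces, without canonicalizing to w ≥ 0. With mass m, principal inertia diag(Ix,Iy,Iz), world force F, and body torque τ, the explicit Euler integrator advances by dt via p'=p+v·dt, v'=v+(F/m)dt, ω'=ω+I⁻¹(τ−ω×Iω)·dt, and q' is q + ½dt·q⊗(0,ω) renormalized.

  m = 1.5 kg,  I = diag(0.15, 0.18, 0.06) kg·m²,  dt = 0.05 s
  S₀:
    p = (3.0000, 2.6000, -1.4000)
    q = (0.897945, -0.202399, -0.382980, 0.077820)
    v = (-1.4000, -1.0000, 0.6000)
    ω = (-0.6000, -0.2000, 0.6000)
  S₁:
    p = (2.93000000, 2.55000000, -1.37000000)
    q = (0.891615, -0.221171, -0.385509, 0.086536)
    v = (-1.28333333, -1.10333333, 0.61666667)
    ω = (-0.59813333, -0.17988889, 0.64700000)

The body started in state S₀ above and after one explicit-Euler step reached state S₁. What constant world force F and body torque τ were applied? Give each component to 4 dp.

Δv = v₁−v₀ = (0.11666667, -0.10333333, 0.01666667)
m·(v₁−v₀)/dt = (3.5000, -3.1000, 0.5000)
ω₁ − ω₀ = (0.00186667, 0.02011111, 0.04700000)
applied torque τ = (0.0200, 0.0400, 0.0600)

F = (3.5000, -3.1000, 0.5000)
τ = (0.0200, 0.0400, 0.0600)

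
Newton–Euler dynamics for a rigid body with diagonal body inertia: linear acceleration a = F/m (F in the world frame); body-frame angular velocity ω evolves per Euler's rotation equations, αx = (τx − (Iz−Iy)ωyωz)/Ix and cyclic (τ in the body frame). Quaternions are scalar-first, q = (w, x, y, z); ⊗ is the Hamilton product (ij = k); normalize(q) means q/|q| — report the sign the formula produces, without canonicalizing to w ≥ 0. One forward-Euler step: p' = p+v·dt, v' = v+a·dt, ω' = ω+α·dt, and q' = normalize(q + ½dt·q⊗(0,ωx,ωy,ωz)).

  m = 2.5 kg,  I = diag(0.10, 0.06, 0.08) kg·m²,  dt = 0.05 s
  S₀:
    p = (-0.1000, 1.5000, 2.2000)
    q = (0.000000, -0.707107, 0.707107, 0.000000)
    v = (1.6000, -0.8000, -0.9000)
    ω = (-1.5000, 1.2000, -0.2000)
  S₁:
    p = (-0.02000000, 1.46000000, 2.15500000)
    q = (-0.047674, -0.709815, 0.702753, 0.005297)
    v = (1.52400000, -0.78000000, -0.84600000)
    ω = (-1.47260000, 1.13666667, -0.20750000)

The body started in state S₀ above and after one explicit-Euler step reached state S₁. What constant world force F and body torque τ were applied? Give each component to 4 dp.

Δv = v₁−v₀ = (-0.07600000, 0.02000000, 0.05400000)
applied force F = (-3.8000, 1.0000, 2.7000)
rate change Δω = (0.02740000, -0.06333333, -0.00750000)
applied torque τ = (0.0500, -0.0700, 0.0600)

F = (-3.8000, 1.0000, 2.7000)
τ = (0.0500, -0.0700, 0.0600)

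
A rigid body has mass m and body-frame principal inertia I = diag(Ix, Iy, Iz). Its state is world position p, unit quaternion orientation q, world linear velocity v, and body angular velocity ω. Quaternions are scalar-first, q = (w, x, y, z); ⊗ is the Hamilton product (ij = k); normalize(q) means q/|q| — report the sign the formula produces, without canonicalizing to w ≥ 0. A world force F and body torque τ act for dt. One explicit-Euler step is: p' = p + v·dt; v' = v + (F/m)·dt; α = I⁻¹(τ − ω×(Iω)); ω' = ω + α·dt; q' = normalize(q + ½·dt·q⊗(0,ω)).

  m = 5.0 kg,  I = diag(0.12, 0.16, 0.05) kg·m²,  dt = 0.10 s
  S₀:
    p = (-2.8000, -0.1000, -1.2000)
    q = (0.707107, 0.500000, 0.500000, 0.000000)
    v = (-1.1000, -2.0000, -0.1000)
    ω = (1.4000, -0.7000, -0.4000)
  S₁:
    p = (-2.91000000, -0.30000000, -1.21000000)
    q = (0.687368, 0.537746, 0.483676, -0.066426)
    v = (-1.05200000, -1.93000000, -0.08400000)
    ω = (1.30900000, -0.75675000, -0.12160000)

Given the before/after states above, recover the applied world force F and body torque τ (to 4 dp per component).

ω₁ − ω₀ = (-0.09100000, -0.05675000, 0.27840000)
τ = I·(Δω/dt) + ω₀×(Iω₀) = (-0.1400, -0.1300, 0.1000)
v₁ − v₀ = (0.04800000, 0.07000000, 0.01600000)
F = m·Δv/dt = (2.4000, 3.5000, 0.8000)

F = (2.4000, 3.5000, 0.8000)
τ = (-0.1400, -0.1300, 0.1000)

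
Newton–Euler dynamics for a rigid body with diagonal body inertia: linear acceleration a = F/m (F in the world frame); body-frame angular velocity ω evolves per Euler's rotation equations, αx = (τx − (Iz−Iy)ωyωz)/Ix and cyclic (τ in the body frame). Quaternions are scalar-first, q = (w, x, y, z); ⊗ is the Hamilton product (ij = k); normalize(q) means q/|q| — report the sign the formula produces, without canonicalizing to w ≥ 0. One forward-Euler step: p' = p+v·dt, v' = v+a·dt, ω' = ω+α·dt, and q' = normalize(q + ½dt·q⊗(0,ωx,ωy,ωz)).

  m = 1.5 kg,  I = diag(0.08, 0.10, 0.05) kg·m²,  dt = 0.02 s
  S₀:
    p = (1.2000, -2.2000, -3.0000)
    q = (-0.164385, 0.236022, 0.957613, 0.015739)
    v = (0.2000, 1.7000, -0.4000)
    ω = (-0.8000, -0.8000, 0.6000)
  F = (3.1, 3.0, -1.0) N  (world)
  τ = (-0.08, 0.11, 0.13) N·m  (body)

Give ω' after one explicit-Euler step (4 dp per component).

precession coupling ω×(Iω) = (0.0240, -0.0144, 0.0128)
angular accel α = (-1.3000, 1.2440, 2.3440)
ω + α·dt = (-0.8260, -0.7751, 0.6469)

ω' = (-0.8260, -0.7751, 0.6469)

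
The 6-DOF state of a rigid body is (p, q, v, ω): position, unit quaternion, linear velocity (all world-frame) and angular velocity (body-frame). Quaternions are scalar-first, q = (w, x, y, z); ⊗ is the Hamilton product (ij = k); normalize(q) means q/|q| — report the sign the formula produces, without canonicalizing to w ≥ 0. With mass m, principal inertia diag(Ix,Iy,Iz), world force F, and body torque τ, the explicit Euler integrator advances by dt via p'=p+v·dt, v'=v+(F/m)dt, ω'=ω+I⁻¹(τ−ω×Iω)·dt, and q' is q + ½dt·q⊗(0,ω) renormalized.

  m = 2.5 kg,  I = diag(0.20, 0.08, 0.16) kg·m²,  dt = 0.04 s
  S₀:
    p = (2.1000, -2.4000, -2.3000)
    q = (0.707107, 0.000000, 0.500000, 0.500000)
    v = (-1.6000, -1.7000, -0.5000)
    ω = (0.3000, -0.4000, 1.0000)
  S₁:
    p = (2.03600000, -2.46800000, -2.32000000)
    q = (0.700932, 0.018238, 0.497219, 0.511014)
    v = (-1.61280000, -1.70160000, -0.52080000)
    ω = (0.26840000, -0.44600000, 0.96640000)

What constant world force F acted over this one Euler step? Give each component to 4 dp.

F = (-0.8000, -0.1000, -1.3000)

velocity change Δv = (-0.01280000, -0.00160000, -0.02080000)
m·(v₁−v₀)/dt = (-0.8000, -0.1000, -1.3000)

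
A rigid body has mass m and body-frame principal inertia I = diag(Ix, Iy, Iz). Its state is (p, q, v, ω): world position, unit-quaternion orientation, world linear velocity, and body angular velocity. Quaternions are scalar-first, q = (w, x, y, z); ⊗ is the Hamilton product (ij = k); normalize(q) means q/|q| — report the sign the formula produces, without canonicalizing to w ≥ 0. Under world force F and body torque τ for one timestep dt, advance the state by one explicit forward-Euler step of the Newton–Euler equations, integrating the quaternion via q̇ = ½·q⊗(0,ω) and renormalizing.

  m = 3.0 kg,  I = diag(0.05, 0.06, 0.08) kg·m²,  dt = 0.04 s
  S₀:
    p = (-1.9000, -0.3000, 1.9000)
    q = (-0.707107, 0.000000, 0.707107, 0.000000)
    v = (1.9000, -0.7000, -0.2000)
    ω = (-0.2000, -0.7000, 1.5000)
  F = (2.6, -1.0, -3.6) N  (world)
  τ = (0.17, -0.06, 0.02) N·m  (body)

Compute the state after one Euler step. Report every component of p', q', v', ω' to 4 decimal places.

linear accel F/m = (0.8667, -0.3333, -1.2000)
new position p' = (-1.8240, -0.3280, 1.8920)
v' = v + a·dt = (1.9347, -0.7133, -0.2480)
precession coupling ω×(Iω) = (-0.0210, 0.0090, 0.0014)
(τ − ω×Iω)/I = (3.8200, -1.1500, 0.2325)
ω' = ω + α·dt = (-0.0472, -0.7460, 1.5093)
Hamilton product q⊗(0,ω) = (0.4949749, 1.2020819, 0.4949749, -0.9192391)
updated quaternion q' = (-0.6968, 0.0240, 0.7166, -0.0184)

p' = (-1.8240, -0.3280, 1.8920)
q' = (-0.6968, 0.0240, 0.7166, -0.0184)
v' = (1.9347, -0.7133, -0.2480)
ω' = (-0.0472, -0.7460, 1.5093)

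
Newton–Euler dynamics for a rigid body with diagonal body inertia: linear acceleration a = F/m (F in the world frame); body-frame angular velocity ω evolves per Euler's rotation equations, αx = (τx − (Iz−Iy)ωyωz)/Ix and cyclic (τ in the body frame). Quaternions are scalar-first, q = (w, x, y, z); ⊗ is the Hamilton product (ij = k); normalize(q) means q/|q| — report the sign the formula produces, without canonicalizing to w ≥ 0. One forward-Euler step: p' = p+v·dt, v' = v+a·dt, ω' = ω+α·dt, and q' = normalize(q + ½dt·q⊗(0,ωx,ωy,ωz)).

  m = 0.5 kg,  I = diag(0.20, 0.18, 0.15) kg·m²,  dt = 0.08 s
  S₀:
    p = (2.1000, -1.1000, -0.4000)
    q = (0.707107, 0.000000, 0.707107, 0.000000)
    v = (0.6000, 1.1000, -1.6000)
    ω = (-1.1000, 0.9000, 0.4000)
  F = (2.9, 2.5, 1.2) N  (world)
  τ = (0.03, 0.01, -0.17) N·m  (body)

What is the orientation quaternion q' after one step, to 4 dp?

q' = (0.6805, -0.0198, 0.7313, 0.0424)

Hamilton product q⊗(0,ω) = (-0.6363963, -0.4949749, 0.6363963, 1.0606605)
q' = normalize(q + ½dt·q⊗(0,ω)) = (0.6805, -0.0198, 0.7313, 0.0424)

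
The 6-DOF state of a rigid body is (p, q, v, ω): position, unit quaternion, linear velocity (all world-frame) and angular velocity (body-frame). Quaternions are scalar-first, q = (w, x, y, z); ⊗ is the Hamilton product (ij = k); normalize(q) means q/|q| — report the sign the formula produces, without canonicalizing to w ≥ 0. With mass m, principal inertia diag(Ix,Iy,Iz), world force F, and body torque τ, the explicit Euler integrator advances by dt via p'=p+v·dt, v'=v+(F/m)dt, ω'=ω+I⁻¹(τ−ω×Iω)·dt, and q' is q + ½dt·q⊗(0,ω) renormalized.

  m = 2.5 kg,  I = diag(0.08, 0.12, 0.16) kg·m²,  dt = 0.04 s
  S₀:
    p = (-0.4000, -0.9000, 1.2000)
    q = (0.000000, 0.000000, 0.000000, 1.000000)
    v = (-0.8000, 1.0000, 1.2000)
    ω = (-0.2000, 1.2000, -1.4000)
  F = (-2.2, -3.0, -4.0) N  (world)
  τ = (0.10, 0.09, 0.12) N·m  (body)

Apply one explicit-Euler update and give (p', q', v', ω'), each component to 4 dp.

p + v·dt = (-0.4320, -0.8600, 1.2480)
v' = v + a·dt = (-0.8352, 0.9520, 1.1360)
precession coupling ω×(Iω) = (-0.0672, -0.0224, -0.0096)
(τ − ω×Iω)/I = (2.0900, 0.9367, 0.8100)
ω + α·dt = (-0.1164, 1.2375, -1.3676)
Hamilton product q⊗(0,ω) = (1.4000000, -1.2000000, -0.2000000, 0.0000000)
q + ½dt·q⊗(0,ω), renormalized = (0.0280, -0.0240, -0.0040, 0.9993)

p' = (-0.4320, -0.8600, 1.2480)
q' = (0.0280, -0.0240, -0.0040, 0.9993)
v' = (-0.8352, 0.9520, 1.1360)
ω' = (-0.1164, 1.2375, -1.3676)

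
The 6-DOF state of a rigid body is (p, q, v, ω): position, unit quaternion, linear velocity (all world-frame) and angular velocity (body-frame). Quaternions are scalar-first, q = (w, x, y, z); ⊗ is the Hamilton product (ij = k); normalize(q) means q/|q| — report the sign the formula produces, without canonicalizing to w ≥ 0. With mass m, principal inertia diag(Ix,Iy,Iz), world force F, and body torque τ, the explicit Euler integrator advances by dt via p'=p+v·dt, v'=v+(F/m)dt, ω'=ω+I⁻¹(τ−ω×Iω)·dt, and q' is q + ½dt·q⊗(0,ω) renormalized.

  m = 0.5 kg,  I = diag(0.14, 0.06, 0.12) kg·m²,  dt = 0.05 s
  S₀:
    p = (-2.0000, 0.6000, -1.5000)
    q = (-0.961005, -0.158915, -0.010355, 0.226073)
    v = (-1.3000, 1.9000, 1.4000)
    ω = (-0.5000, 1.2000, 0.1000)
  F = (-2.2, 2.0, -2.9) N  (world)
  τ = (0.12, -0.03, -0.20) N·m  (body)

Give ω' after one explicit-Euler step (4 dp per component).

gyro term ω×Iω = (0.0072, -0.0010, 0.0480)
α = I⁻¹(τ − ω×Iω) = (0.8057, -0.4833, -2.0667)
ω' = ω + α·dt = (-0.4597, 1.1758, -0.0033)

ω' = (-0.4597, 1.1758, -0.0033)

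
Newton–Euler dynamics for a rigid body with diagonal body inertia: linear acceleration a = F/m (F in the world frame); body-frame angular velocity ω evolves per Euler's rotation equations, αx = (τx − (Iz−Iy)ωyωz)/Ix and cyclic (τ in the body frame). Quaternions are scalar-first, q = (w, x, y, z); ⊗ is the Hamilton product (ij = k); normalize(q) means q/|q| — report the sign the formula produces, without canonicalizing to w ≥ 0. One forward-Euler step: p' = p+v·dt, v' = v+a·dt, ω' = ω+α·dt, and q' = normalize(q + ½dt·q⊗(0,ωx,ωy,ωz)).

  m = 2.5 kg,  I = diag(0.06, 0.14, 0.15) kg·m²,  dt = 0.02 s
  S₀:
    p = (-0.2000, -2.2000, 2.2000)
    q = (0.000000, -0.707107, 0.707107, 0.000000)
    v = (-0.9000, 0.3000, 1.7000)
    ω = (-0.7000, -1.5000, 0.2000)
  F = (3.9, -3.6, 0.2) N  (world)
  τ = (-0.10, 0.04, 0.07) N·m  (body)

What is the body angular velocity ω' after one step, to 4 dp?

ω' = (-0.7323, -1.4961, 0.1981)

ω×(Iω) gyroscopic = (-0.0030, 0.0126, 0.0840)
(τ − ω×Iω)/I = (-1.6167, 0.1957, -0.0933)
ω + α·dt = (-0.7323, -1.4961, 0.1981)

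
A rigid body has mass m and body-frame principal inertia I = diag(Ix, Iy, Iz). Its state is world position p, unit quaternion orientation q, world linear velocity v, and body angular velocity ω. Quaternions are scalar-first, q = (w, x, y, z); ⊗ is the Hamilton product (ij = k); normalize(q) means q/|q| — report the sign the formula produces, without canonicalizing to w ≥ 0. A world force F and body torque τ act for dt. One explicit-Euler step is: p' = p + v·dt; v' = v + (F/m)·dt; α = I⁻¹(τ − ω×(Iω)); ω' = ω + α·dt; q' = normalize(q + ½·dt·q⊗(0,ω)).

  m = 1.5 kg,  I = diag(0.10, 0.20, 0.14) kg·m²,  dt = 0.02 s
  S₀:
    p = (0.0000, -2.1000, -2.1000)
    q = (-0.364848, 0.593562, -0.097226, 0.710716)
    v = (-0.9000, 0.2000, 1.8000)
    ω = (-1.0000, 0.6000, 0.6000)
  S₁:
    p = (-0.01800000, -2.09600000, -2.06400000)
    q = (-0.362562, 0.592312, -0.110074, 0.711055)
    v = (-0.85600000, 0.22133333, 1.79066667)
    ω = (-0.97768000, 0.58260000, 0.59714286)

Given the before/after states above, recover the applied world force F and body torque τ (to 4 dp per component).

F = (3.3000, 1.6000, -0.7000)
τ = (0.0900, -0.1500, -0.0800)

Δv = v₁−v₀ = (0.04400000, 0.02133333, -0.00933333)
applied force F = (3.3000, 1.6000, -0.7000)
rate change Δω = (0.02232000, -0.01740000, -0.00285714)
applied torque τ = (0.0900, -0.1500, -0.0800)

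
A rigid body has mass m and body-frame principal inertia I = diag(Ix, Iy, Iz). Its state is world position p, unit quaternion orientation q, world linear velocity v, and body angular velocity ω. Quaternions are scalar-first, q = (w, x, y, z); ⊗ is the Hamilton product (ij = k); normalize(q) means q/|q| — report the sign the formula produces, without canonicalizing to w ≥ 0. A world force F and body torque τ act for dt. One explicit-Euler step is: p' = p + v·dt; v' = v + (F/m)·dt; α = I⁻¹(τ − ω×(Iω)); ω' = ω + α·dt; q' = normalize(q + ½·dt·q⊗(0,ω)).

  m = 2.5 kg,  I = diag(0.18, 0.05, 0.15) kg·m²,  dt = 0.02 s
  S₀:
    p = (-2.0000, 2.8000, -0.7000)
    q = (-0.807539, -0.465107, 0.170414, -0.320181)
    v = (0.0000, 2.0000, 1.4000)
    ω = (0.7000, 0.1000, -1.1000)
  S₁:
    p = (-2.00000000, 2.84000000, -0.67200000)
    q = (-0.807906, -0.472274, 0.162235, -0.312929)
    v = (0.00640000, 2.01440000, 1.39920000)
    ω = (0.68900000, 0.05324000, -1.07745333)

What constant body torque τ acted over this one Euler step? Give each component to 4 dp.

Δω = ω₁−ω₀ = (-0.01100000, -0.04676000, 0.02254667)
applied torque τ = (-0.1100, -0.1400, 0.1600)

τ = (-0.1100, -0.1400, 0.1600)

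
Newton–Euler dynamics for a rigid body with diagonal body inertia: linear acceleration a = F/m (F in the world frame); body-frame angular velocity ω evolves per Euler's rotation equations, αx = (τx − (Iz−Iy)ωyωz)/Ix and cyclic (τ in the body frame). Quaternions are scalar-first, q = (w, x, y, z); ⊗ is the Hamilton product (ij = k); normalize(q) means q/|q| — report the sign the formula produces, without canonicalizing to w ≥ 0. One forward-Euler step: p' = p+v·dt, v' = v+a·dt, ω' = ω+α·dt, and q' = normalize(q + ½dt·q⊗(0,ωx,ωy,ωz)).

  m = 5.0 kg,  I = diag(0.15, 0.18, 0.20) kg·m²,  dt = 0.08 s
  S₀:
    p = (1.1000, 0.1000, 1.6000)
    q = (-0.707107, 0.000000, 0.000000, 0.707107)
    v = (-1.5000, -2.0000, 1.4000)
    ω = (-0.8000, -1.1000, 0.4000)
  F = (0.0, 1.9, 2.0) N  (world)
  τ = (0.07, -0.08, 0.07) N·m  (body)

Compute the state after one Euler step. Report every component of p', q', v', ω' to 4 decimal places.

p' = (0.9800, -0.0600, 1.7120)
q' = (-0.7173, 0.0537, 0.0085, 0.6947)
v' = (-1.5000, -1.9696, 1.4320)
ω' = (-0.7580, -1.1427, 0.4174)

(τ − ω×Iω)/I = (0.5253, -0.5333, 0.2180)
ω + α·dt = (-0.7580, -1.1427, 0.4174)
2q̇ = q⊗(0,ω) = (-0.2828428, 1.3435033, 0.2121321, -0.2828428)
q' = normalize(q + ½dt·q⊗(0,ω)) = (-0.7173, 0.0537, 0.0085, 0.6947)
a = F/m = (0.0000, 0.3800, 0.4000)
p' = p + v·dt = (0.9800, -0.0600, 1.7120)
v + (F/m)dt = (-1.5000, -1.9696, 1.4320)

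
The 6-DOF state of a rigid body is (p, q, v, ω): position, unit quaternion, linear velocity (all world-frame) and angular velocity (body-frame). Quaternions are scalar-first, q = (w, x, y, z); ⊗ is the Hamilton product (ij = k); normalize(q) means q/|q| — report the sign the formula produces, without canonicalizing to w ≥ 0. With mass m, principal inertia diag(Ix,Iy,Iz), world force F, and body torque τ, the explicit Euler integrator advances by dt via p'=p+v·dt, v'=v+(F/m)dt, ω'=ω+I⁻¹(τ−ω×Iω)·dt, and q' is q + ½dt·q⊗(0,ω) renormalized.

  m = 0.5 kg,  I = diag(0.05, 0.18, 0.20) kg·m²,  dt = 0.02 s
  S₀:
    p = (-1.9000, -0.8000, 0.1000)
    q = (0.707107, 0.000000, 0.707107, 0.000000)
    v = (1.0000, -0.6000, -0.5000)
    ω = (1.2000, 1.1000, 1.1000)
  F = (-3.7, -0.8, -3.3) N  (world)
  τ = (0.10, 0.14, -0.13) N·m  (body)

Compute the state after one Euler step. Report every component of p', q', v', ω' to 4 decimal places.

ω×(Iω) gyroscopic = (0.0242, -0.1980, 0.1716)
(τ − ω×Iω)/I = (1.5160, 1.8778, -1.5080)
ω + α·dt = (1.2303, 1.1376, 1.0698)
q⊗(0,ω) = (-0.7778177, 1.6263461, 0.7778177, -0.0707107)
q' = normalize(q + ½dt·q⊗(0,ω)) = (0.6992, 0.0163, 0.7147, -0.0007)
a = F/m = (-7.4000, -1.6000, -6.6000)
new position p' = (-1.8800, -0.8120, 0.0900)
v' = v + a·dt = (0.8520, -0.6320, -0.6320)

p' = (-1.8800, -0.8120, 0.0900)
q' = (0.6992, 0.0163, 0.7147, -0.0007)
v' = (0.8520, -0.6320, -0.6320)
ω' = (1.2303, 1.1376, 1.0698)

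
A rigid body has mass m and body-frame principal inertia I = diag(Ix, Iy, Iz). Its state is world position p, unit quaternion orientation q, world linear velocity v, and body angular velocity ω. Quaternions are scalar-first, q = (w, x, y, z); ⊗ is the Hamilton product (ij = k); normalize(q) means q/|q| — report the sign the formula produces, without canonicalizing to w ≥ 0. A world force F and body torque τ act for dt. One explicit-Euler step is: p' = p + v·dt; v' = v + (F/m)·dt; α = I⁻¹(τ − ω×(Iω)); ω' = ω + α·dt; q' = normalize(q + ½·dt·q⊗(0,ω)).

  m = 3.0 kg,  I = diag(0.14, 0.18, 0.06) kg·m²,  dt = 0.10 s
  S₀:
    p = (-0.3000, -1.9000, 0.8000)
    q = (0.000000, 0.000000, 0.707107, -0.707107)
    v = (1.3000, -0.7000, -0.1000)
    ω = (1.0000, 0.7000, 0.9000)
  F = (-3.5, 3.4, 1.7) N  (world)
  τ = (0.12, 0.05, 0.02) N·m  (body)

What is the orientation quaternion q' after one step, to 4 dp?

q⊗(0,ω) = (0.1414214, 1.1313712, -0.7071070, -0.7071070)
updated quaternion q' = (0.0071, 0.0564, 0.6698, -0.7403)

q' = (0.0071, 0.0564, 0.6698, -0.7403)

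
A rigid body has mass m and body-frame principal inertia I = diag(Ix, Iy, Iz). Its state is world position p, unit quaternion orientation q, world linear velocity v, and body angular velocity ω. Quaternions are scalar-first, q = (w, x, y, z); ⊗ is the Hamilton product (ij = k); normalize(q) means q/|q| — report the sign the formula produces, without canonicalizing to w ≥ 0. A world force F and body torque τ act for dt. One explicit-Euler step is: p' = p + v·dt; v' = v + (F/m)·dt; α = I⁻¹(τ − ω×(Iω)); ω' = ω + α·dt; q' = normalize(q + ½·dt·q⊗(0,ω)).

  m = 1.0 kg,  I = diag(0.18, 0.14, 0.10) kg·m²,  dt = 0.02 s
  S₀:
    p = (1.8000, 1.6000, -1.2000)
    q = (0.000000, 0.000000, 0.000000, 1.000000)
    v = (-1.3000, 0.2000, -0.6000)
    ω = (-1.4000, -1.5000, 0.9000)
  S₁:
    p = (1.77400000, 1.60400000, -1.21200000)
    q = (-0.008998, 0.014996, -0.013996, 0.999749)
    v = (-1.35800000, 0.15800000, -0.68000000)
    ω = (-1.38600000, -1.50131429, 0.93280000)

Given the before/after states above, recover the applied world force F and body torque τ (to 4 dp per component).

F = (-2.9000, -2.1000, -4.0000)
τ = (0.1800, -0.1100, 0.0800)

velocity change Δv = (-0.05800000, -0.04200000, -0.08000000)
applied force F = (-2.9000, -2.1000, -4.0000)
ω₁ − ω₀ = (0.01400000, -0.00131429, 0.03280000)
τ = I·(Δω/dt) + ω₀×(Iω₀) = (0.1800, -0.1100, 0.0800)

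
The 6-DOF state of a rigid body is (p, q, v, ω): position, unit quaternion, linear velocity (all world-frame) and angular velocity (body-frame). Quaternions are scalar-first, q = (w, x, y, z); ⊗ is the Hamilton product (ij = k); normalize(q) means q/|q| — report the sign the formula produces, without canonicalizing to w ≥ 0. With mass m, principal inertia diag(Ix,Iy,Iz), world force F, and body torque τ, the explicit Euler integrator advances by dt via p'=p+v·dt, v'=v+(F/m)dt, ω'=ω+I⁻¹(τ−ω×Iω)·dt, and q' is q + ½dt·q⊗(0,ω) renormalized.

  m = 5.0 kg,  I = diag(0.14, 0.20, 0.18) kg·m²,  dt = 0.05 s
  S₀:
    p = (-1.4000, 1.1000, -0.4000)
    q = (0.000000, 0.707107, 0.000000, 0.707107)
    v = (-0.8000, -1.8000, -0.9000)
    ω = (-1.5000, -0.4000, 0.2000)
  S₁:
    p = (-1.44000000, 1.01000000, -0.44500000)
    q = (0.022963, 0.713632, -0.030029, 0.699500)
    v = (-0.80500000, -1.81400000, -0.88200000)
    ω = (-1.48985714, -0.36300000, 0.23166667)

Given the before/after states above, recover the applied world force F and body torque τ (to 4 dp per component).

F = (-0.5000, -1.4000, 1.8000)
τ = (0.0300, 0.1600, 0.1500)

rate change Δω = (0.01014286, 0.03700000, 0.03166667)
τ = I·(Δω/dt) + ω₀×(Iω₀) = (0.0300, 0.1600, 0.1500)
velocity change Δv = (-0.00500000, -0.01400000, 0.01800000)
applied force F = (-0.5000, -1.4000, 1.8000)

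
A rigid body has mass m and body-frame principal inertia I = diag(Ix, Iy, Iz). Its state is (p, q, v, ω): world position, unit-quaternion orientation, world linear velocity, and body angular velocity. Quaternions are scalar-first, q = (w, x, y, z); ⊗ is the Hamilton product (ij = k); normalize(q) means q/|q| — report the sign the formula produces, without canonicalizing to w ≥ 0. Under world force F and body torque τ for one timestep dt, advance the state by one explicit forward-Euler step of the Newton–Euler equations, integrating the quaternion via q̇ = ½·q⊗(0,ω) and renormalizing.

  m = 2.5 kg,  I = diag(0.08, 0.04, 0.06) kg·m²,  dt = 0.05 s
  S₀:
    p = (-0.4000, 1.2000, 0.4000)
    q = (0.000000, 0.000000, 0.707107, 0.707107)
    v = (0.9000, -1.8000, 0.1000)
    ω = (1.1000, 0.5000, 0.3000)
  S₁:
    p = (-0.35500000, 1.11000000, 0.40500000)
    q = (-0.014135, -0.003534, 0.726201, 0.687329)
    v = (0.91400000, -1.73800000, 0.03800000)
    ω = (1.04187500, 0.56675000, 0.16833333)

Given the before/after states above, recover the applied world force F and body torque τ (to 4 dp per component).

velocity change Δv = (0.01400000, 0.06200000, -0.06200000)
m·(v₁−v₀)/dt = (0.7000, 3.1000, -3.1000)
rate change Δω = (-0.05812500, 0.06675000, -0.13166667)
precession coupling = (0.0030, 0.0066, -0.0220)
I·α + gyro = (-0.0900, 0.0600, -0.1800)

F = (0.7000, 3.1000, -3.1000)
τ = (-0.0900, 0.0600, -0.1800)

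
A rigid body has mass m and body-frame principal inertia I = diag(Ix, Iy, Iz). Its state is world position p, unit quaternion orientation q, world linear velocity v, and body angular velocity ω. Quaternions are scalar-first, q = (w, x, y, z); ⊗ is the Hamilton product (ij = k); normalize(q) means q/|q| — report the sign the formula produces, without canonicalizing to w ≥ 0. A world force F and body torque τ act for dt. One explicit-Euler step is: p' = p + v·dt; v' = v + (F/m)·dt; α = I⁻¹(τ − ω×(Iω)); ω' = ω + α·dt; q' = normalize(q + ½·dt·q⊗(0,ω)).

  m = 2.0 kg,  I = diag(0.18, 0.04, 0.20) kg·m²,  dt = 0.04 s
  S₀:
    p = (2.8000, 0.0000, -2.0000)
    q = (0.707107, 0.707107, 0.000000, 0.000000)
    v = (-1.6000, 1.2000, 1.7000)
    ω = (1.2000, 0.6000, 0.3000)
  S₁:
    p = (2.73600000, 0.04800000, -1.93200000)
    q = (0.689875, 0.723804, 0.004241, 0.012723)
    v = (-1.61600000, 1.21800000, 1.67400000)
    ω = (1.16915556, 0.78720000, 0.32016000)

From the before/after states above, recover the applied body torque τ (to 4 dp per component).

τ = (-0.1100, 0.1800, 0.0000)

ω₁ − ω₀ = (-0.03084444, 0.18720000, 0.02016000)
τ = I·(Δω/dt) + ω₀×(Iω₀) = (-0.1100, 0.1800, 0.0000)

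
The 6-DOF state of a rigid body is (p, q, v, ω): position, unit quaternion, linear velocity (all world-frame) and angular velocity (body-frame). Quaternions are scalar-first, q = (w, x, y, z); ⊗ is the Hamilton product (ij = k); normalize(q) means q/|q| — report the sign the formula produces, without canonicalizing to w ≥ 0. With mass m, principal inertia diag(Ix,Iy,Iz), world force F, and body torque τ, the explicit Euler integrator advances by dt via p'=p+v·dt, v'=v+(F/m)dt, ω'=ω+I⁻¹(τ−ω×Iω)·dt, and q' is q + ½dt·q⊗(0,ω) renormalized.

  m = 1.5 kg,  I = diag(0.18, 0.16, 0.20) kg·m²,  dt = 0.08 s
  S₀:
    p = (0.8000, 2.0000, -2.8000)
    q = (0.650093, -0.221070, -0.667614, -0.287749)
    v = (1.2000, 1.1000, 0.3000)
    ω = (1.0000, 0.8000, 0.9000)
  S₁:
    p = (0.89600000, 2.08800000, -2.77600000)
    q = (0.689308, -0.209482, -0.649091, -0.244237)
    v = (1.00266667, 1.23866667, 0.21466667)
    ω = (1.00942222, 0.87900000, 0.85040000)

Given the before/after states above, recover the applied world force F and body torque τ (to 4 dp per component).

F = (-3.7000, 2.6000, -1.6000)
τ = (0.0500, 0.1400, -0.1400)

ω₁ − ω₀ = (0.00942222, 0.07900000, -0.04960000)
τ = I·(Δω/dt) + ω₀×(Iω₀) = (0.0500, 0.1400, -0.1400)
velocity change Δv = (-0.19733333, 0.13866667, -0.08533333)
F = m·Δv/dt = (-3.7000, 2.6000, -1.6000)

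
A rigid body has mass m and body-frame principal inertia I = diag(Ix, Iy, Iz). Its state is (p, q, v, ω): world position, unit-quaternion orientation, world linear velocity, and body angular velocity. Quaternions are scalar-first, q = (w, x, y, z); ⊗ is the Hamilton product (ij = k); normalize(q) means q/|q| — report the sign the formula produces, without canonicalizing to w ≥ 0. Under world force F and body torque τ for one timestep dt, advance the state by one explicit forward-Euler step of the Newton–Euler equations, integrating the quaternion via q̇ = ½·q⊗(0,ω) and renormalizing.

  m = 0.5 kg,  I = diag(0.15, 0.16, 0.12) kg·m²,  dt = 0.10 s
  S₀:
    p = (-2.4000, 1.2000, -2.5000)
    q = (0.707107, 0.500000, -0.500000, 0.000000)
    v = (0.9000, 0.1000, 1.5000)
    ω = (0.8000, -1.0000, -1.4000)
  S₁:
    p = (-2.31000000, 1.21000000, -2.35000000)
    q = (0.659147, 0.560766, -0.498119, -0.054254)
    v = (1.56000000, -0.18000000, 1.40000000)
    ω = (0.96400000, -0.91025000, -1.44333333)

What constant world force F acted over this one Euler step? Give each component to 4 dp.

velocity change Δv = (0.66000000, -0.28000000, -0.10000000)
m·(v₁−v₀)/dt = (3.3000, -1.4000, -0.5000)

F = (3.3000, -1.4000, -0.5000)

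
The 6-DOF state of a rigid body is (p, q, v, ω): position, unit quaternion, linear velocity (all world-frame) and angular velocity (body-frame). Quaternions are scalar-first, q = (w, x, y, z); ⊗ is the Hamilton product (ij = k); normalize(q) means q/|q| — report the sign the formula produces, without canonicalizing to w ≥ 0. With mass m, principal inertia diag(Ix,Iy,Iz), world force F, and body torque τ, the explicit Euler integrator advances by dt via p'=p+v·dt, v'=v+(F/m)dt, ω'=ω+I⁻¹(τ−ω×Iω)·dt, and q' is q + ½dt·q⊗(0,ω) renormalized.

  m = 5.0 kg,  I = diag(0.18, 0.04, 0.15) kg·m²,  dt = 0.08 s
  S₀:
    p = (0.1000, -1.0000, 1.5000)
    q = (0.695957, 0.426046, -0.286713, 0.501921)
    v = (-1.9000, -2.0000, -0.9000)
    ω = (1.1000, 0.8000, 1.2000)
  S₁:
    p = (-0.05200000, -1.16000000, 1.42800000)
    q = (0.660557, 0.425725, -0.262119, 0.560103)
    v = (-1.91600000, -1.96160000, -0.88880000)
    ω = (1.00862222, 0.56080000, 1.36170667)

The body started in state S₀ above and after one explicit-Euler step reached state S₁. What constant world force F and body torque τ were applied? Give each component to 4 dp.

velocity change Δv = (-0.01600000, 0.03840000, 0.01120000)
m·(v₁−v₀)/dt = (-1.0000, 2.4000, 0.7000)
rate change Δω = (-0.09137778, -0.23920000, 0.16170667)
applied torque τ = (-0.1000, -0.0800, 0.1800)

F = (-1.0000, 2.4000, 0.7000)
τ = (-0.1000, -0.0800, 0.1800)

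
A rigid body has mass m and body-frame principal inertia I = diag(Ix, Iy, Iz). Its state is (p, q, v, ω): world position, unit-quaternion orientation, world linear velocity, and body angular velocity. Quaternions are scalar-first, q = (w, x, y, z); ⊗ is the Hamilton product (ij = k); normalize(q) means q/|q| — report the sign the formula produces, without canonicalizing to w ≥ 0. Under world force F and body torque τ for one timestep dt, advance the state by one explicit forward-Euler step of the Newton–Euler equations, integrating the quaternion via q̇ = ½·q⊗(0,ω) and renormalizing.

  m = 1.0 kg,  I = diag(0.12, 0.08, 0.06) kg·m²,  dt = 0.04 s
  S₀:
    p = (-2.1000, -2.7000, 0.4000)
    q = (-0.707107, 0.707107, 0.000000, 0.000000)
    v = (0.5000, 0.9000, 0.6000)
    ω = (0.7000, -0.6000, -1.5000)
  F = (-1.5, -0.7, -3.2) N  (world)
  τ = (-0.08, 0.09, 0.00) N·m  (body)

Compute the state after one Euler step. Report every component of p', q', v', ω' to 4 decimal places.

a = (-1.5000, -0.7000, -3.2000)
p + v·dt = (-2.0800, -2.6640, 0.4240)
new velocity v' = (0.4400, 0.8720, 0.4720)
α = I⁻¹(τ − ω×Iω) = (-0.5167, 1.9125, -0.2800)
new body rate ω' = (0.6793, -0.5235, -1.5112)
2q̇ = q⊗(0,ω) = (-0.4949749, -0.4949749, 1.4849247, 0.6363963)
q + ½dt·q⊗(0,ω), renormalized = (-0.7166, 0.6968, 0.0297, 0.0127)

p' = (-2.0800, -2.6640, 0.4240)
q' = (-0.7166, 0.6968, 0.0297, 0.0127)
v' = (0.4400, 0.8720, 0.4720)
ω' = (0.6793, -0.5235, -1.5112)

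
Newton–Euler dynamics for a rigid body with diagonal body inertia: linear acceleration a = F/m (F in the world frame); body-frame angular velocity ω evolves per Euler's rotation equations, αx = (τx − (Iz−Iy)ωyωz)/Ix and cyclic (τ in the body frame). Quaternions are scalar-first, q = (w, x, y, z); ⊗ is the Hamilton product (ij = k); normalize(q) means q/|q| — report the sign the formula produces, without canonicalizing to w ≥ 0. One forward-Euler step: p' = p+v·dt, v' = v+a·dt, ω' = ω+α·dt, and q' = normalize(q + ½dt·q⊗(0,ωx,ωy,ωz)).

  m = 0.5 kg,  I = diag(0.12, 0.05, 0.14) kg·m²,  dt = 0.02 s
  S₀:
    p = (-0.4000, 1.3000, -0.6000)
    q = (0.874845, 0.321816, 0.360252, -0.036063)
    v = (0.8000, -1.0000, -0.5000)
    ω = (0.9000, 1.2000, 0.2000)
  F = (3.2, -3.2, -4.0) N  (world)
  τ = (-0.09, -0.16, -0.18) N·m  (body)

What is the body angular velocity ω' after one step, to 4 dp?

α = I⁻¹(τ − ω×Iω) = (-0.9300, -3.1280, -0.7457)
ω' = ω + α·dt = (0.8814, 1.1374, 0.1851)

ω' = (0.8814, 1.1374, 0.1851)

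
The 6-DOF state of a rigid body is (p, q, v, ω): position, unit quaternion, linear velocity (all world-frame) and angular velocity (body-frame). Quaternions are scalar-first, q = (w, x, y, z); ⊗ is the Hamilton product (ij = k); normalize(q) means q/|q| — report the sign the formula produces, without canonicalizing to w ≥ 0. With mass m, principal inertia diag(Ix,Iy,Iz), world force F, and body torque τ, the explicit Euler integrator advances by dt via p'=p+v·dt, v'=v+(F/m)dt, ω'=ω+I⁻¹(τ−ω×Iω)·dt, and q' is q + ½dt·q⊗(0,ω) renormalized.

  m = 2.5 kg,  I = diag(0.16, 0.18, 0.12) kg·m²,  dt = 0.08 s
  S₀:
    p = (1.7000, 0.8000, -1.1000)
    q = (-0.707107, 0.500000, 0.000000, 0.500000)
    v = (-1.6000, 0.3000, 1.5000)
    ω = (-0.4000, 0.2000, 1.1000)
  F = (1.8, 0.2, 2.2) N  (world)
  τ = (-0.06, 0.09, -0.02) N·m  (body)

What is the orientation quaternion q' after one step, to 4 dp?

Hamilton product q⊗(0,ω) = (-0.3500000, 0.1828428, -0.8914214, -0.6778177)
updated quaternion q' = (-0.7203, 0.5067, -0.0356, 0.4724)

q' = (-0.7203, 0.5067, -0.0356, 0.4724)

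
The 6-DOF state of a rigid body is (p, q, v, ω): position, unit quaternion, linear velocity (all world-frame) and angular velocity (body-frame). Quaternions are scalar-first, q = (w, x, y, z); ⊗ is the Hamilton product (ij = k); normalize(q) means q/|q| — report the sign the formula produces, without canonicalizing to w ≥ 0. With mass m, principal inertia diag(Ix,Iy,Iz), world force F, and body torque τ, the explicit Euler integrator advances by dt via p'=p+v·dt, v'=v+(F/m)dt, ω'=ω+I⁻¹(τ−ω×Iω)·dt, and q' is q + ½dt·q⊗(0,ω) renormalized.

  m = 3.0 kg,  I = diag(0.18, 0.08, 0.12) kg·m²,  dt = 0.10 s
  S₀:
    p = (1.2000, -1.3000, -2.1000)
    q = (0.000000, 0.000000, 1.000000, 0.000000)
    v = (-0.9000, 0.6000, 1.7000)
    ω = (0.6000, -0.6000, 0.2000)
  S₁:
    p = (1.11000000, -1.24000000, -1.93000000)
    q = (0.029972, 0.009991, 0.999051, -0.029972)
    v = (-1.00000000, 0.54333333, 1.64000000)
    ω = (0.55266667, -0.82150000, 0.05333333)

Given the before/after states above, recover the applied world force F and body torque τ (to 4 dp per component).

v₁ − v₀ = (-0.10000000, -0.05666667, -0.06000000)
applied force F = (-3.0000, -1.7000, -1.8000)
ω₁ − ω₀ = (-0.04733333, -0.22150000, -0.14666667)
applied torque τ = (-0.0900, -0.1700, -0.1400)

F = (-3.0000, -1.7000, -1.8000)
τ = (-0.0900, -0.1700, -0.1400)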